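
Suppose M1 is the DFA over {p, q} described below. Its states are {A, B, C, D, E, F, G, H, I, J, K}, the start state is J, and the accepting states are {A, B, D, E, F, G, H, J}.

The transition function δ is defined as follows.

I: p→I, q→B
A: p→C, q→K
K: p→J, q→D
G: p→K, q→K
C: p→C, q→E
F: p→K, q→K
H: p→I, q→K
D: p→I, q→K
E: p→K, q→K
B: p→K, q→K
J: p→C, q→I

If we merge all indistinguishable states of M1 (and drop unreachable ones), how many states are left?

5

Reachable states from the start: {B,C,D,E,I,J,K}. Unreachable: {A,F,G,H} — drop them.
P0 = {B,D,E,J} | {C,I,K}.
Refine {C,I,K} on symbol p: members go to different blocks, giving {C,I} and {K}.
On input p, block {B,D,E,J} splits into {B,E} and {D,J}.
On input q, block {D,J} splits into {D} and {J}.
The partition is now stable with 5 blocks: {B,E} | {C,I} | {K} | {D} | {J}.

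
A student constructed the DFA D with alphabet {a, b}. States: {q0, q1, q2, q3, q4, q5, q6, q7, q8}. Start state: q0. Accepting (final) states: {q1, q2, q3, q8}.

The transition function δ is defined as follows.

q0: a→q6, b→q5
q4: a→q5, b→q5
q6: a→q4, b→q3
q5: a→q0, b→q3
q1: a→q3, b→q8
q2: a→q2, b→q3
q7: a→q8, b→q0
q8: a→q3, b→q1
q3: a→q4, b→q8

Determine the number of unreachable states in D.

2

Starting at q0 and following transitions, the reachable set is {q0, q1, q3, q4, q5, q6, q8}. That leaves q2, q7 unreachable — 2 in total.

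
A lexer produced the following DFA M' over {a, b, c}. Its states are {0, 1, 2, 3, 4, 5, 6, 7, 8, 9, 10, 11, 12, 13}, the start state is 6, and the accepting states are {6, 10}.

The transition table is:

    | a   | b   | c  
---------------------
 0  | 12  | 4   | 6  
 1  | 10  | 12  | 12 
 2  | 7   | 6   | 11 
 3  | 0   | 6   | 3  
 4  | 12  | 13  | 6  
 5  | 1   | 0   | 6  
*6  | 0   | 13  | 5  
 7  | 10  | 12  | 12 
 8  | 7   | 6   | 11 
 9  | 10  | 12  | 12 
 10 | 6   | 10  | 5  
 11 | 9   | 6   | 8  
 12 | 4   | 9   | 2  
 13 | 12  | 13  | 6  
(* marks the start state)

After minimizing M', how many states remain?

7

States {3} cannot be reached from the start state, so discard them.
Initial partition by acceptance: {6,10} | {0,1,2,4,5,7,8,9,11,12,13}.
Split {6,10} by δ(·,a) → {6} and {10}.
Split {0,1,2,4,5,7,8,9,11,12,13} by δ(·,a) → {0,2,4,5,8,11,12,13} and {1,7,9}.
On input a, block {0,2,4,5,8,11,12,13} splits into {0,4,12,13} and {2,5,8,11}.
On input b, block {0,4,12,13} splits into {0,4,13} and {12}.
Split {2,5,8,11} by δ(·,b) → {2,8,11} and {5}.
The partition is now stable with 7 blocks: {6} | {0,4,13} | {10} | {1,7,9} | {2,8,11} | {12} | {5}.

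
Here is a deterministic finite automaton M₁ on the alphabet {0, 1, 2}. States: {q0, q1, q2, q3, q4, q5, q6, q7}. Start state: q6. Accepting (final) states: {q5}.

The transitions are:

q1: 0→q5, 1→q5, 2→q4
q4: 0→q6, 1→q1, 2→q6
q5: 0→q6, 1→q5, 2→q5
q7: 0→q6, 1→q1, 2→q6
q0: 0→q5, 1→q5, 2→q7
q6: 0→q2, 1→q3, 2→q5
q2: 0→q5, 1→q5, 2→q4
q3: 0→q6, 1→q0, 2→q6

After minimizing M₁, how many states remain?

Initial partition by acceptance: {q5} | {q0,q1,q2,q3,q4,q6,q7}.
Refine {q0,q1,q2,q3,q4,q6,q7} on symbol 0: members go to different blocks, giving {q3,q4,q6,q7} and {q0,q1,q2}.
On input 0, block {q3,q4,q6,q7} splits into {q3,q4,q7} and {q6}.
Stable partition: {q5} | {q3,q4,q7} | {q0,q1,q2} | {q6} — 4 equivalence classes.

4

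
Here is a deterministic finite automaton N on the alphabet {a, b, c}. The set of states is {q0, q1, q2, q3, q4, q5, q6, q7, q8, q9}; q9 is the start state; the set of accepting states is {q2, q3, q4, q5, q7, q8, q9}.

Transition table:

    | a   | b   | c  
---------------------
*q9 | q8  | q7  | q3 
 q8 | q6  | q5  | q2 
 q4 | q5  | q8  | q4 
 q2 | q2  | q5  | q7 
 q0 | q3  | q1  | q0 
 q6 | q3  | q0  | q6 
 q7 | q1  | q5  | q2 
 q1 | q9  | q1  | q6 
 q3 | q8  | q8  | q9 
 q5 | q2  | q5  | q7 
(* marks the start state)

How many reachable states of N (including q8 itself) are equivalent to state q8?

First remove the unreachable states {q4}; 9 states remain.
P0 = {q2,q3,q5,q7,q8,q9} | {q0,q1,q6}.
Refine {q2,q3,q5,q7,q8,q9} on symbol a: members go to different blocks, giving {q2,q3,q5,q9} and {q7,q8}.
On input a, block {q2,q3,q5,q9} splits into {q2,q5} and {q3,q9}.
Stable partition: {q2,q5} | {q0,q1,q6} | {q7,q8} | {q3,q9} — 4 equivalence classes.
State q8 belongs to the block {q7,q8}, which has 2 states.

2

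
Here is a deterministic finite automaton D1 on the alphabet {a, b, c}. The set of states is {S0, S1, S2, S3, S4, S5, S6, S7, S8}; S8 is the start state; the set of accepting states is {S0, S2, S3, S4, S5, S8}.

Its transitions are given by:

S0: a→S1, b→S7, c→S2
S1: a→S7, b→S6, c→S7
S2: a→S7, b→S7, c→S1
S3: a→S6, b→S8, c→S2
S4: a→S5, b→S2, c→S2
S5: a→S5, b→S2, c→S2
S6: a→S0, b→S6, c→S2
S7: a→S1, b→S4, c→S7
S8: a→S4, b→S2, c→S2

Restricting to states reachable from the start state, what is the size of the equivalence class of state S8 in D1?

3

States {S3} cannot be reached from the start state, so discard them.
P0 = {S0,S2,S4,S5,S8} | {S1,S6,S7}.
On input a, block {S0,S2,S4,S5,S8} splits into {S4,S5,S8} and {S0,S2}.
On input a, block {S1,S6,S7} splits into {S1,S7} and {S6}.
Split {S1,S7} by δ(·,b) → {S1} and {S7}.
On input a, block {S0,S2} splits into {S0} and {S2}.
The partition is now stable with 6 blocks: {S4,S5,S8} | {S1} | {S0} | {S6} | {S7} | {S2}.
The equivalence class containing S8 is {S4,S5,S8}, of size 3.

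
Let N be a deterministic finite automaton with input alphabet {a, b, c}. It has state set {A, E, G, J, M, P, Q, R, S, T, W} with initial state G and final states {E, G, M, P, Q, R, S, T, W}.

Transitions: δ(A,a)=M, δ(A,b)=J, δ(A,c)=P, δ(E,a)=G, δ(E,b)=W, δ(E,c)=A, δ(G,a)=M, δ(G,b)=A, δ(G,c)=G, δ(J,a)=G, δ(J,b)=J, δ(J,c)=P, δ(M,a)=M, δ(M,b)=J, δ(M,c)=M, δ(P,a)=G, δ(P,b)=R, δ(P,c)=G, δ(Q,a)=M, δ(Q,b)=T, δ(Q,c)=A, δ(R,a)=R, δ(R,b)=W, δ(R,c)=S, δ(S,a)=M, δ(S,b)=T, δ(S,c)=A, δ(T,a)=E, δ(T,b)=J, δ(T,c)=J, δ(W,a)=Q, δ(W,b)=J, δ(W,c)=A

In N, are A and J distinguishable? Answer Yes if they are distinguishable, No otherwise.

All states are reachable from the start state.
Start with accepting vs non-accepting: {E,G,M,P,Q,R,S,T,W} | {A,J}.
Split {E,G,M,P,Q,R,S,T,W} by δ(·,b) → {E,P,Q,R,S} and {G,M,T,W}.
Split {E,P,Q,R,S} by δ(·,a) → {E,P,Q,S} and {R}.
Split {E,P,Q,S} by δ(·,b) → {E,Q,S} and {P}.
Refine {G,M,T,W} on symbol a: members go to different blocks, giving {G,M} and {T,W}.
Stable partition: {E,Q,S} | {A,J} | {G,M} | {R} | {P} | {T,W} — 6 equivalence classes.
A and J lie in the same block of the stable partition, so they are equivalent — no string distinguishes them.

No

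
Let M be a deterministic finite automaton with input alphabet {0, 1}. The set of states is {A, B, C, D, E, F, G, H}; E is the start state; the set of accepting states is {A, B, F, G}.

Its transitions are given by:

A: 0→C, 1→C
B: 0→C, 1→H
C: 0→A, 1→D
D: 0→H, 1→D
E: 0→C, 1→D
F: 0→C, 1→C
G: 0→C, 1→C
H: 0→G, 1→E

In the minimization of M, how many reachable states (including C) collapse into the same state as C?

2

First remove the unreachable states {B,F}; 6 states remain.
Initial partition by acceptance: {A,G} | {C,D,E,H}.
On input 0, block {C,D,E,H} splits into {C,H} and {D,E}.
No further refinement is possible. Final partition (3 blocks): {A,G} | {C,H} | {D,E}.
State C belongs to the block {C,H}, which has 2 states.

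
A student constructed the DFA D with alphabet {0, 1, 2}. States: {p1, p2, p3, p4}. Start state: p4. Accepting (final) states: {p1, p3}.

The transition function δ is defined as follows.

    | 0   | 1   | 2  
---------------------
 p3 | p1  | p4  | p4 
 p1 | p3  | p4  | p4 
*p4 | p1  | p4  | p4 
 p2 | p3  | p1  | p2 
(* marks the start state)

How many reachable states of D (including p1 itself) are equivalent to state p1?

2

States {p2} cannot be reached from the start state, so discard them.
P0 = {p1,p3} | {p4}.
Stable partition: {p1,p3} | {p4} — 2 equivalence classes.
The equivalence class containing p1 is {p1,p3}, of size 2.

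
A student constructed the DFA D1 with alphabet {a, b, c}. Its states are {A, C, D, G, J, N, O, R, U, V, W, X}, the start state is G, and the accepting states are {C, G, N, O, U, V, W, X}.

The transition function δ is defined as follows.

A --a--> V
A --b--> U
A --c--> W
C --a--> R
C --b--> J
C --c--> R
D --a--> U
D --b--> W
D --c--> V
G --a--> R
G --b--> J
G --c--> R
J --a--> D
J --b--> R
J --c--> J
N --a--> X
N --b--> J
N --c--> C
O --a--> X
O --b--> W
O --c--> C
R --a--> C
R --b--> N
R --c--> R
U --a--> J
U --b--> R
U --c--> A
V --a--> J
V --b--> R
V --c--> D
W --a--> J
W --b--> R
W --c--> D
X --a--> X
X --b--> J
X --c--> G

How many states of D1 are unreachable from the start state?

1

BFS from G reaches {A, C, D, G, J, N, R, U, V, W, X}; the 1 state(s) O are never visited.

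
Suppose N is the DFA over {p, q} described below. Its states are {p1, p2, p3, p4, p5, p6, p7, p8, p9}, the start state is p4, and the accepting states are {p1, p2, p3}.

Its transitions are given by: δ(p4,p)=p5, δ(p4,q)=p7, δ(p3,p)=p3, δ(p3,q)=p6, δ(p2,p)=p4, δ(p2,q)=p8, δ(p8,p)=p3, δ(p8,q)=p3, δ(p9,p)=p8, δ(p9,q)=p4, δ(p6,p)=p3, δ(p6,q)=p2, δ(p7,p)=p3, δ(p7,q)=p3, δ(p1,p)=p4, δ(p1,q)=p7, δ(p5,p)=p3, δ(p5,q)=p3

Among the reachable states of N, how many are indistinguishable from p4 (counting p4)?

1

Reachable states from the start: {p2,p3,p4,p5,p6,p7,p8}. Unreachable: {p1,p9} — drop them.
Start with accepting vs non-accepting: {p2,p3} | {p4,p5,p6,p7,p8}.
Split {p2,p3} by δ(·,p) → {p2} and {p3}.
Split {p4,p5,p6,p7,p8} by δ(·,p) → {p5,p6,p7,p8} and {p4}.
Refine {p5,p6,p7,p8} on symbol q: members go to different blocks, giving {p5,p7,p8} and {p6}.
The partition is now stable with 5 blocks: {p2} | {p5,p7,p8} | {p3} | {p4} | {p6}.
State p4 belongs to the block {p4}, which has 1 states.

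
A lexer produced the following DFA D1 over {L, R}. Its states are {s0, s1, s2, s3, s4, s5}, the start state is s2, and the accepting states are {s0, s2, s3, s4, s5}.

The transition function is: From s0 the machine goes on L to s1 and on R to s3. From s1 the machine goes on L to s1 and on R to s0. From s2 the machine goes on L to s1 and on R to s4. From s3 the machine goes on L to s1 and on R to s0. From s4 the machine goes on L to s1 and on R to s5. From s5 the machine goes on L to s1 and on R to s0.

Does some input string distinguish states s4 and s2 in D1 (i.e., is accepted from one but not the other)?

Start with accepting vs non-accepting: {s0,s2,s3,s4,s5} | {s1}.
Stable partition: {s0,s2,s3,s4,s5} | {s1} — 2 equivalence classes.
s4 and s2 lie in the same block of the stable partition, so they are equivalent — no string distinguishes them.

No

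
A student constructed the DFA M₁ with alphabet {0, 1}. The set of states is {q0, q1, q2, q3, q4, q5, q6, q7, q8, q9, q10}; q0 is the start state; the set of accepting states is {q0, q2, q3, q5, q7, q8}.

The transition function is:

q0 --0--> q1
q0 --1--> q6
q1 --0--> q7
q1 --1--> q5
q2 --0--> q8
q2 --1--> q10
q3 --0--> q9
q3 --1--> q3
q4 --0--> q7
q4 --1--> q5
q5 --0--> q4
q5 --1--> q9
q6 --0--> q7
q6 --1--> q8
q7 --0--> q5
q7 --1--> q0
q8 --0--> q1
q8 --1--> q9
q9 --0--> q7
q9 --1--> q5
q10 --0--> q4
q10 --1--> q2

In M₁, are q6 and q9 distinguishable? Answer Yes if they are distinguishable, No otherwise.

States {q2,q3,q10} cannot be reached from the start state, so discard them.
Initial partition by acceptance: {q0,q5,q7,q8} | {q1,q4,q6,q9}.
On input 0, block {q0,q5,q7,q8} splits into {q0,q5,q8} and {q7}.
Stable partition: {q0,q5,q8} | {q1,q4,q6,q9} | {q7} — 3 equivalence classes.
q6 and q9 lie in the same block of the stable partition, so they are equivalent — no string distinguishes them.

No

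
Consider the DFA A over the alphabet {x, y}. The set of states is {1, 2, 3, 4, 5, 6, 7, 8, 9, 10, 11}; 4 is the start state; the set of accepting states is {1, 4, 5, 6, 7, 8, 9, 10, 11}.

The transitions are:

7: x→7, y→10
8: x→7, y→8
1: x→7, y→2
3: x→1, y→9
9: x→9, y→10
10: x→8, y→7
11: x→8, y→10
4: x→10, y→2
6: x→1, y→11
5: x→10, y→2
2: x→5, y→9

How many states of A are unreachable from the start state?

BFS from 4 reaches {2, 4, 5, 7, 8, 9, 10}; the 4 state(s) 1, 3, 6, 11 are never visited.

4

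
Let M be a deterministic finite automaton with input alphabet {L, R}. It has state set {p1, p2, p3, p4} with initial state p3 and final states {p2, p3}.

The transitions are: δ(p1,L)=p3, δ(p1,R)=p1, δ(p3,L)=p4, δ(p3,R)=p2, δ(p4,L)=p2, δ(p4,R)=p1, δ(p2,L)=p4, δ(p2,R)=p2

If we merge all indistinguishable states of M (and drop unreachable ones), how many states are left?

2

All states are reachable from the start state.
Initial partition by acceptance: {p2,p3} | {p1,p4}.
The partition is now stable with 2 blocks: {p2,p3} | {p1,p4}.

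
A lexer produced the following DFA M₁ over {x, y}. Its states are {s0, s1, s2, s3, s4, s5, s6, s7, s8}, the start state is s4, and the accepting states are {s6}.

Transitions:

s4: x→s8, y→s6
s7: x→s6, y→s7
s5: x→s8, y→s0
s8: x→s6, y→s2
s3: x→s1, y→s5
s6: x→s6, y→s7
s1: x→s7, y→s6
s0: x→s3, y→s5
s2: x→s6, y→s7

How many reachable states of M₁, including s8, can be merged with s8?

Reachable states from the start: {s2,s4,s6,s7,s8}. Unreachable: {s0,s1,s3,s5} — drop them.
Start with accepting vs non-accepting: {s6} | {s2,s4,s7,s8}.
Refine {s2,s4,s7,s8} on symbol x: members go to different blocks, giving {s2,s7,s8} and {s4}.
The partition is now stable with 3 blocks: {s6} | {s2,s7,s8} | {s4}.
State s8 belongs to the block {s2,s7,s8}, which has 3 states.

3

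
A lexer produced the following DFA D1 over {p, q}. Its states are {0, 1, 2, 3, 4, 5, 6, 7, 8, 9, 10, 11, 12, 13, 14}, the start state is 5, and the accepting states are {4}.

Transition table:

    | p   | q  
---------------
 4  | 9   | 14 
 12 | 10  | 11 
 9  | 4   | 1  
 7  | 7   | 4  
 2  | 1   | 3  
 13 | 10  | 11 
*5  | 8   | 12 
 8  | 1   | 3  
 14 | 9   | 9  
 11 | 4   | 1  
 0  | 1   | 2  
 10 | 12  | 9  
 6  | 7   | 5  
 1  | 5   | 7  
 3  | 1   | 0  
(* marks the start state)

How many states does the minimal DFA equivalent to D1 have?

States {6,13} cannot be reached from the start state, so discard them.
Start with accepting vs non-accepting: {4} | {0,1,2,3,5,7,8,9,10,11,12,14}.
Refine {0,1,2,3,5,7,8,9,10,11,12,14} on symbol p: members go to different blocks, giving {0,1,2,3,5,7,8,10,12,14} and {9,11}.
Split {0,1,2,3,5,7,8,10,12,14} by δ(·,p) → {0,1,2,3,5,7,8,10,12} and {14}.
Split {0,1,2,3,5,7,8,10,12} by δ(·,q) → {0,1,2,3,5,8} and {10,12} and {7}.
On input q, block {0,1,2,3,5,8} splits into {0,2,3,8} and {1} and {5}.
Stable partition: {4} | {0,2,3,8} | {9,11} | {14} | {10,12} | {7} | {1} | {5} — 8 equivalence classes.

8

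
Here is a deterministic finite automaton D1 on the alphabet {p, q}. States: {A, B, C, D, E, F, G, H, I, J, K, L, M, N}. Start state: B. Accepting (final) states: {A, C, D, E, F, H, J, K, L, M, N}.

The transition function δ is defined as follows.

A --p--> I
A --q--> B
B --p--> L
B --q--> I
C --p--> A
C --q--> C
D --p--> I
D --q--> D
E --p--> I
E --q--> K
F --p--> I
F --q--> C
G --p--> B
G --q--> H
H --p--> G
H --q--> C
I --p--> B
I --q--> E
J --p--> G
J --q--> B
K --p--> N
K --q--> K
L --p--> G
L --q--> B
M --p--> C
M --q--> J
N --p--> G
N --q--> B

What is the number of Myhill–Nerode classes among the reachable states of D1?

5

Reachable states from the start: {A,B,C,E,G,H,I,K,L,N}. Unreachable: {D,F,J,M} — drop them.
Initial partition by acceptance: {A,C,E,H,K,L,N} | {B,G,I}.
On input p, block {A,C,E,H,K,L,N} splits into {A,E,H,L,N} and {C,K}.
Split {A,E,H,L,N} by δ(·,q) → {A,L,N} and {E,H}.
On input p, block {B,G,I} splits into {G,I} and {B}.
No further refinement is possible. Final partition (5 blocks): {A,L,N} | {G,I} | {C,K} | {E,H} | {B}.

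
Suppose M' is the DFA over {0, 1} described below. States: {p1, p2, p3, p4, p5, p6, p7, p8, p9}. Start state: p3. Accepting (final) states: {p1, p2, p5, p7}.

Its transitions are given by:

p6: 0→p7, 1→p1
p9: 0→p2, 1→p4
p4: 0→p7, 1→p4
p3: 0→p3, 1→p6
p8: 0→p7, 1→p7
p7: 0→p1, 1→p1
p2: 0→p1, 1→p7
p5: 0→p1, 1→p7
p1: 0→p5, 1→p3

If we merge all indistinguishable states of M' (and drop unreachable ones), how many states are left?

5

States {p2,p4,p8,p9} cannot be reached from the start state, so discard them.
Initial partition by acceptance: {p1,p5,p7} | {p3,p6}.
On input 1, block {p1,p5,p7} splits into {p5,p7} and {p1}.
On input 1, block {p5,p7} splits into {p5} and {p7}.
Split {p3,p6} by δ(·,0) → {p3} and {p6}.
The partition is now stable with 5 blocks: {p5} | {p3} | {p1} | {p7} | {p6}.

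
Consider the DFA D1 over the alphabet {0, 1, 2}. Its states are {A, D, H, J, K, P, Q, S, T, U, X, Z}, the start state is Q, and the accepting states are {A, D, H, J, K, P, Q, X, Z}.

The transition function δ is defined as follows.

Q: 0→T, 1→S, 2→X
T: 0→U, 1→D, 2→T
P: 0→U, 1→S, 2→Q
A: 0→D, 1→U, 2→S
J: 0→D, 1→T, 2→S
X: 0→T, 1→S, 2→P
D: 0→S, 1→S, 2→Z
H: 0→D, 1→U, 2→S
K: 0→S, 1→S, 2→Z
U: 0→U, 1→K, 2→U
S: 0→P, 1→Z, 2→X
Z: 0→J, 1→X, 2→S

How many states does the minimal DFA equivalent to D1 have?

6

States {A,H} cannot be reached from the start state, so discard them.
Start with accepting vs non-accepting: {D,J,K,P,Q,X,Z} | {S,T,U}.
On input 0, block {D,J,K,P,Q,X,Z} splits into {D,K,P,Q,X} and {J,Z}.
On input 2, block {D,K,P,Q,X} splits into {P,Q,X} and {D,K}.
On input 0, block {S,T,U} splits into {T,U} and {S}.
Refine {J,Z} on symbol 0: members go to different blocks, giving {J} and {Z}.
Stable partition: {P,Q,X} | {T,U} | {J} | {D,K} | {S} | {Z} — 6 equivalence classes.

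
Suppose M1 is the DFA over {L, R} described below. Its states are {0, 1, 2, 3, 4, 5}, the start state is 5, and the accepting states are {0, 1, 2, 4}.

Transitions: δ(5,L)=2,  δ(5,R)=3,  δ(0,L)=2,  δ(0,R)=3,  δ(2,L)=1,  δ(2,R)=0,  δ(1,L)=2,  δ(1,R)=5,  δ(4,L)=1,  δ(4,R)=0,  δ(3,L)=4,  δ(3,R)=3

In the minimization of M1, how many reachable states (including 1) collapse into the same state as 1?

2

Every state is reachable, so we keep all 6.
P0 = {0,1,2,4} | {3,5}.
On input R, block {0,1,2,4} splits into {0,1} and {2,4}.
The partition is now stable with 3 blocks: {0,1} | {3,5} | {2,4}.
The equivalence class containing 1 is {0,1}, of size 2.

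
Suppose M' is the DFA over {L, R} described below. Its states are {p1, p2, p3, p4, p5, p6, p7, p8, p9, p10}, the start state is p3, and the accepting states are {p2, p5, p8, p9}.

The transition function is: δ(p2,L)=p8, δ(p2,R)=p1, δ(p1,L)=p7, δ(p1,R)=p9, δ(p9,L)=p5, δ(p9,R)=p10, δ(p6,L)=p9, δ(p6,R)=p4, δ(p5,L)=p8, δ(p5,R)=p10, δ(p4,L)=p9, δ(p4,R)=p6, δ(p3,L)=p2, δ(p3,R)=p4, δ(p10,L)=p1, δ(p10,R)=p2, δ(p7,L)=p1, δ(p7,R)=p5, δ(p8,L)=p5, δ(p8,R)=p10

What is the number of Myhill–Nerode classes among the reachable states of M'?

3

P0 = {p2,p5,p8,p9} | {p1,p3,p4,p6,p7,p10}.
Split {p1,p3,p4,p6,p7,p10} by δ(·,L) → {p1,p7,p10} and {p3,p4,p6}.
No further refinement is possible. Final partition (3 blocks): {p2,p5,p8,p9} | {p1,p7,p10} | {p3,p4,p6}.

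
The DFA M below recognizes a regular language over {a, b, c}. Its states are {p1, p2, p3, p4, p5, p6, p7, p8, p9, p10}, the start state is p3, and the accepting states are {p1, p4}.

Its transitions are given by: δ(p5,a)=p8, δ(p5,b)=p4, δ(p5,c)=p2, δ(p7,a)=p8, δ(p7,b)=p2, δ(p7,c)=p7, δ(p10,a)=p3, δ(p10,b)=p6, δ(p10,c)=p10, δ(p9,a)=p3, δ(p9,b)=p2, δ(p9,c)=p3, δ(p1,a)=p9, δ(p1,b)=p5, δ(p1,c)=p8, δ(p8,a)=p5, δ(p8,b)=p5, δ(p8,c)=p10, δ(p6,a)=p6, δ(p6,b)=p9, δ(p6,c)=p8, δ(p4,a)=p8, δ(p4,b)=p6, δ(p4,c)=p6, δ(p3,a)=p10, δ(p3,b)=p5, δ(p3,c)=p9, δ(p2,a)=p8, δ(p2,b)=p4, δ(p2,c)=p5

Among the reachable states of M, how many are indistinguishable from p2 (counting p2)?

2

Reachable states from the start: {p2,p3,p4,p5,p6,p8,p9,p10}. Unreachable: {p1,p7} — drop them.
Initial partition by acceptance: {p4} | {p2,p3,p5,p6,p8,p9,p10}.
Refine {p2,p3,p5,p6,p8,p9,p10} on symbol b: members go to different blocks, giving {p3,p6,p8,p9,p10} and {p2,p5}.
On input a, block {p3,p6,p8,p9,p10} splits into {p3,p6,p9,p10} and {p8}.
Refine {p3,p6,p9,p10} on symbol b: members go to different blocks, giving {p3,p9} and {p6,p10}.
Refine {p3,p9} on symbol a: members go to different blocks, giving {p3} and {p9}.
On input a, block {p6,p10} splits into {p6} and {p10}.
No further refinement is possible. Final partition (7 blocks): {p4} | {p3} | {p2,p5} | {p8} | {p6} | {p9} | {p10}.
The equivalence class containing p2 is {p2,p5}, of size 2.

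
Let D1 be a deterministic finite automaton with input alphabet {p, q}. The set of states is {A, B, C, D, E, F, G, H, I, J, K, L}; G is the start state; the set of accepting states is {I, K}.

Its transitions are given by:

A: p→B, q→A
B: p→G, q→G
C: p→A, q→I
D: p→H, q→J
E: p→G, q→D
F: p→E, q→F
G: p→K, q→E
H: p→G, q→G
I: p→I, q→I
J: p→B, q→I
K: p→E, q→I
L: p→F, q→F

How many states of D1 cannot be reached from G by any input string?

BFS from G reaches {B, D, E, G, H, I, J, K}; the 4 state(s) A, C, F, L are never visited.

4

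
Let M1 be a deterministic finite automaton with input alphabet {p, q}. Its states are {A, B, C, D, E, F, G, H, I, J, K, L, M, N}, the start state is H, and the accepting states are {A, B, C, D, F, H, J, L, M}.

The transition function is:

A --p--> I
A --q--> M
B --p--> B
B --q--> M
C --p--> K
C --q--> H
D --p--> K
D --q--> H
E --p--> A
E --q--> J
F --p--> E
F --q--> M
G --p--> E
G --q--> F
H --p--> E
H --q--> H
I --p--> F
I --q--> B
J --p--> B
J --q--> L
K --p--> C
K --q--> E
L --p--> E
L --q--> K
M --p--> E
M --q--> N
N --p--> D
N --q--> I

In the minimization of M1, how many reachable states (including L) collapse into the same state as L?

2

States {G} cannot be reached from the start state, so discard them.
Start with accepting vs non-accepting: {A,B,C,D,F,H,J,L,M} | {E,I,K,N}.
Refine {A,B,C,D,F,H,J,L,M} on symbol p: members go to different blocks, giving {A,C,D,F,H,L,M} and {B,J}.
Refine {A,C,D,F,H,L,M} on symbol q: members go to different blocks, giving {A,C,D,F,H} and {L,M}.
Refine {A,C,D,F,H} on symbol q: members go to different blocks, giving {C,D,H} and {A,F}.
Refine {E,I,K,N} on symbol p: members go to different blocks, giving {E,I} and {K,N}.
On input p, block {C,D,H} splits into {C,D} and {H}.
Stable partition: {C,D} | {E,I} | {B,J} | {L,M} | {A,F} | {K,N} | {H} — 7 equivalence classes.
The equivalence class containing L is {L,M}, of size 2.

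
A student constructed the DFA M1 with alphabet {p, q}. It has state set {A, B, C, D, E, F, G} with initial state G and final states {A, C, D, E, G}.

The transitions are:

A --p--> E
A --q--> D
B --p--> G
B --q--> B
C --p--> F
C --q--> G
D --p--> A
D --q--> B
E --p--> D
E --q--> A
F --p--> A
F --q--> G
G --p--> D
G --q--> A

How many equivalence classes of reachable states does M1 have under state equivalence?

States {C,F} cannot be reached from the start state, so discard them.
Start with accepting vs non-accepting: {A,D,E,G} | {B}.
On input q, block {A,D,E,G} splits into {A,E,G} and {D}.
Split {A,E,G} by δ(·,p) → {E,G} and {A}.
Stable partition: {E,G} | {B} | {D} | {A} — 4 equivalence classes.

4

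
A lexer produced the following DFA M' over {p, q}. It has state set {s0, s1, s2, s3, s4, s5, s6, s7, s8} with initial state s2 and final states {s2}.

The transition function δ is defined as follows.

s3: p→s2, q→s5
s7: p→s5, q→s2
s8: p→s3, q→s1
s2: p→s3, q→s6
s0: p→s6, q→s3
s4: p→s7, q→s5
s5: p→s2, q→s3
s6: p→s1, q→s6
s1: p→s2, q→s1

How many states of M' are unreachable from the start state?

4

No path from s2 leads to s0, s4, s7, s8; the other 5 states are all reachable.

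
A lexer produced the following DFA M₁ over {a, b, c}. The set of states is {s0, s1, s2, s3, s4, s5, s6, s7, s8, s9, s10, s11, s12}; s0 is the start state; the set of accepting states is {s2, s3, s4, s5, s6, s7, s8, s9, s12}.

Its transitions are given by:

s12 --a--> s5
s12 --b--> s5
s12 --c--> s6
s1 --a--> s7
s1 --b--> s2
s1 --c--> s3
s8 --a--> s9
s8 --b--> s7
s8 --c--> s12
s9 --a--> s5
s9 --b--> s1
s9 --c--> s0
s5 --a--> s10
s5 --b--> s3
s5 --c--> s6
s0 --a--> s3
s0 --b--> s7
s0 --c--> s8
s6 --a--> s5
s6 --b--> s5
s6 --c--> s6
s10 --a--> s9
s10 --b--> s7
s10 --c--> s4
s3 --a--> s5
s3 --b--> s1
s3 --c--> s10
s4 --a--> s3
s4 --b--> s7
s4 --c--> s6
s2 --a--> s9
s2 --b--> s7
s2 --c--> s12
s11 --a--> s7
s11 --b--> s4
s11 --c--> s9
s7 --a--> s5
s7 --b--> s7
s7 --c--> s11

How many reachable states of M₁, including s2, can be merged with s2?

Every state is reachable, so we keep all 13.
Start with accepting vs non-accepting: {s2,s3,s4,s5,s6,s7,s8,s9,s12} | {s0,s1,s10,s11}.
On input a, block {s2,s3,s4,s5,s6,s7,s8,s9,s12} splits into {s2,s3,s4,s6,s7,s8,s9,s12} and {s5}.
Split {s2,s3,s4,s6,s7,s8,s9,s12} by δ(·,a) → {s3,s6,s7,s9,s12} and {s2,s4,s8}.
Refine {s3,s6,s7,s9,s12} on symbol b: members go to different blocks, giving {s3,s9} and {s6,s12} and {s7}.
Refine {s0,s1,s10,s11} on symbol a: members go to different blocks, giving {s0,s10} and {s1,s11}.
No further refinement is possible. Final partition (7 blocks): {s3,s9} | {s0,s10} | {s5} | {s2,s4,s8} | {s6,s12} | {s7} | {s1,s11}.
The equivalence class containing s2 is {s2,s4,s8}, of size 3.

3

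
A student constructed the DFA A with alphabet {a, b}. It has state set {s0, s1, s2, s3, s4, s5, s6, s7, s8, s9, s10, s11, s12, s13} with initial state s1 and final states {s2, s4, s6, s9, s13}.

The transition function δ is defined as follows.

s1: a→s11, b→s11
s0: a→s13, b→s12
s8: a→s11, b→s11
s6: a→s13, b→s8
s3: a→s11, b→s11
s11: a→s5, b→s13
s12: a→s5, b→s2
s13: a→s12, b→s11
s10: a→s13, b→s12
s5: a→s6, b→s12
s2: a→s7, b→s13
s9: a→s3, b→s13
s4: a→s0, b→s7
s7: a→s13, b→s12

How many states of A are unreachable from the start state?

5

BFS from s1 reaches {s1, s2, s5, s6, s7, s8, s11, s12, s13}; the 5 state(s) s0, s3, s4, s9, s10 are never visited.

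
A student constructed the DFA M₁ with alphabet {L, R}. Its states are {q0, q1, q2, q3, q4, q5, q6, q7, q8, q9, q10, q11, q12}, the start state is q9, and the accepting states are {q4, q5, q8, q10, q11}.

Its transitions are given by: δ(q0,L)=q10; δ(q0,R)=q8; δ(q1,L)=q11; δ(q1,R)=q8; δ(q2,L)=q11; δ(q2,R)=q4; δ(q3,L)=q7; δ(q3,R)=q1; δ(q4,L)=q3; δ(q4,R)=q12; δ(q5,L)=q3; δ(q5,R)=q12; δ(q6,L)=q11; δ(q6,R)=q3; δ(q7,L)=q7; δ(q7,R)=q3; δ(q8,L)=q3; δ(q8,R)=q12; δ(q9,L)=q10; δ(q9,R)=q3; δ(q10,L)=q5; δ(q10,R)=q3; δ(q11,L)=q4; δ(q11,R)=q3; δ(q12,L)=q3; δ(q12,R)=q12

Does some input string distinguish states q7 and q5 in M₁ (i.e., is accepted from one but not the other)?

Yes

States {q0,q2,q6} cannot be reached from the start state, so discard them.
Start with accepting vs non-accepting: {q4,q5,q8,q10,q11} | {q1,q3,q7,q9,q12}.
Refine {q4,q5,q8,q10,q11} on symbol L: members go to different blocks, giving {q4,q5,q8} and {q10,q11}.
On input L, block {q1,q3,q7,q9,q12} splits into {q3,q7,q12} and {q1,q9}.
Split {q3,q7,q12} by δ(·,R) → {q7,q12} and {q3}.
Refine {q7,q12} on symbol L: members go to different blocks, giving {q7} and {q12}.
Refine {q1,q9} on symbol R: members go to different blocks, giving {q1} and {q9}.
Stable partition: {q4,q5,q8} | {q7} | {q10,q11} | {q1} | {q3} | {q12} | {q9} — 7 equivalence classes.
q7 and q5 end up in different blocks, so they are distinguishable. For instance, the string 'ε' is accepted from only q5.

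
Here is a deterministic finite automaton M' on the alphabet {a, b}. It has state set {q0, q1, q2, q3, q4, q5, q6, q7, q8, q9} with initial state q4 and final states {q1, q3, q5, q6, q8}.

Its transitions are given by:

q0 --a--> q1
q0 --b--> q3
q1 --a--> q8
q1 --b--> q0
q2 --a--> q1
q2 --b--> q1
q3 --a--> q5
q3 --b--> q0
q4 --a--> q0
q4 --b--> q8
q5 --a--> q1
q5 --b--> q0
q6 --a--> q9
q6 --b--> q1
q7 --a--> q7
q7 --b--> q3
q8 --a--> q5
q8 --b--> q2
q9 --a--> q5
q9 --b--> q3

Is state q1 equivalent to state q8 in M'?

Yes

States {q6,q7,q9} cannot be reached from the start state, so discard them.
Initial partition by acceptance: {q1,q3,q5,q8} | {q0,q2,q4}.
Refine {q0,q2,q4} on symbol a: members go to different blocks, giving {q0,q2} and {q4}.
Stable partition: {q1,q3,q5,q8} | {q0,q2} | {q4} — 3 equivalence classes.
q1 and q8 lie in the same block of the stable partition, so they are equivalent — no string distinguishes them.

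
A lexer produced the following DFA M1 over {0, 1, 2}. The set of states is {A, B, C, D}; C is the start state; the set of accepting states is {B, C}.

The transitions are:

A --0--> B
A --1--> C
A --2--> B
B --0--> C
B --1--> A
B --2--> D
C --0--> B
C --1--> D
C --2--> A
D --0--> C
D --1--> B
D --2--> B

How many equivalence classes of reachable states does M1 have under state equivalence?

2

Every state is reachable, so we keep all 4.
Start with accepting vs non-accepting: {B,C} | {A,D}.
Stable partition: {B,C} | {A,D} — 2 equivalence classes.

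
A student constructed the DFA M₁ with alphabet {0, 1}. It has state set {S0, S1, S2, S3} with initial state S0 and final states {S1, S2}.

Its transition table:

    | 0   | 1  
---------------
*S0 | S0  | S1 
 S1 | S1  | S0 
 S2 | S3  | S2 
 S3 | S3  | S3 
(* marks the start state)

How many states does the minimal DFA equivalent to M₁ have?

Reachable states from the start: {S0,S1}. Unreachable: {S2,S3} — drop them.
Initial partition by acceptance: {S1} | {S0}.
The partition is now stable with 2 blocks: {S1} | {S0}.

2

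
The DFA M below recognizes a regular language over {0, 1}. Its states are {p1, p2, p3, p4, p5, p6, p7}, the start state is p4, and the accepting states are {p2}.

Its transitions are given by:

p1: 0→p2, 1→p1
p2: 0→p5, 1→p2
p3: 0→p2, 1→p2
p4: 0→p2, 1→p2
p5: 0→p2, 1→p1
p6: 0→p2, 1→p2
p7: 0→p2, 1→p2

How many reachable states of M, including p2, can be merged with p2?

1

Reachable states from the start: {p1,p2,p4,p5}. Unreachable: {p3,p6,p7} — drop them.
P0 = {p2} | {p1,p4,p5}.
On input 1, block {p1,p4,p5} splits into {p1,p5} and {p4}.
Stable partition: {p2} | {p1,p5} | {p4} — 3 equivalence classes.
The equivalence class containing p2 is {p2}, of size 1.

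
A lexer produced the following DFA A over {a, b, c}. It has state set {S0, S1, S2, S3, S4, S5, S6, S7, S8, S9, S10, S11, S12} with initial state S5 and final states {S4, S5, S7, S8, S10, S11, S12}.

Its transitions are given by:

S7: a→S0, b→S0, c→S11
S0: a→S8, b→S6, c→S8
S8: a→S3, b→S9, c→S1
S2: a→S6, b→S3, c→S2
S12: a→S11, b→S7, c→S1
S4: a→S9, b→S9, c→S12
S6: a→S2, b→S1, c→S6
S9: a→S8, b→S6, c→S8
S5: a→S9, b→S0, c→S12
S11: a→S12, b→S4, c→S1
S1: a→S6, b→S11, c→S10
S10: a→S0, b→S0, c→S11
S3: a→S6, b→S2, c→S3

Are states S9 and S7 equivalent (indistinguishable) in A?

No

Every state is reachable, so we keep all 13.
P0 = {S4,S5,S7,S8,S10,S11,S12} | {S0,S1,S2,S3,S6,S9}.
Split {S4,S5,S7,S8,S10,S11,S12} by δ(·,a) → {S4,S5,S7,S8,S10} and {S11,S12}.
On input c, block {S4,S5,S7,S8,S10} splits into {S4,S5,S7,S10} and {S8}.
Split {S0,S1,S2,S3,S6,S9} by δ(·,a) → {S1,S2,S3,S6} and {S0,S9}.
Refine {S1,S2,S3,S6} on symbol b: members go to different blocks, giving {S2,S3,S6} and {S1}.
Refine {S2,S3,S6} on symbol b: members go to different blocks, giving {S2,S3} and {S6}.
The partition is now stable with 7 blocks: {S4,S5,S7,S10} | {S2,S3} | {S11,S12} | {S8} | {S0,S9} | {S1} | {S6}.
S9 and S7 end up in different blocks, so they are distinguishable. For instance, the string 'ε' is accepted from only S7.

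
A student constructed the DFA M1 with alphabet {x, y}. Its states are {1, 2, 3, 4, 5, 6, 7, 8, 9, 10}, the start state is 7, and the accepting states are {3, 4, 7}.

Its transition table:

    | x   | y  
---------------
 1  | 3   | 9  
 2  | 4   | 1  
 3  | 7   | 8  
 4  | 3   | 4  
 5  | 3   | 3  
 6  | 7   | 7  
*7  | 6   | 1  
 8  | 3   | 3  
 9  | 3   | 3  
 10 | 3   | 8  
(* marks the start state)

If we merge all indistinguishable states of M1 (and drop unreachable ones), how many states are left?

5

First remove the unreachable states {2,4,5,10}; 6 states remain.
P0 = {3,7} | {1,6,8,9}.
On input x, block {3,7} splits into {3} and {7}.
On input x, block {1,6,8,9} splits into {1,8,9} and {6}.
Refine {1,8,9} on symbol y: members go to different blocks, giving {8,9} and {1}.
Stable partition: {3} | {8,9} | {7} | {6} | {1} — 5 equivalence classes.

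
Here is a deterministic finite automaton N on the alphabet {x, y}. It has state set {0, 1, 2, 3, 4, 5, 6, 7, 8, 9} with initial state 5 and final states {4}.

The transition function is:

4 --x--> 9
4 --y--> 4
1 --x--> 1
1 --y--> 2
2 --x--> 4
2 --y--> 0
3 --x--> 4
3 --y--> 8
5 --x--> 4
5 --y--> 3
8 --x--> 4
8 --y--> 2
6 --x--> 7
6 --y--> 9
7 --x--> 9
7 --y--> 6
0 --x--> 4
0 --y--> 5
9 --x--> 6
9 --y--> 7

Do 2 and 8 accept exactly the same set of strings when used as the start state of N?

Yes

States {1} cannot be reached from the start state, so discard them.
P0 = {4} | {0,2,3,5,6,7,8,9}.
Refine {0,2,3,5,6,7,8,9} on symbol x: members go to different blocks, giving {0,2,3,5,8} and {6,7,9}.
No further refinement is possible. Final partition (3 blocks): {4} | {0,2,3,5,8} | {6,7,9}.
2 and 8 lie in the same block of the stable partition, so they are equivalent — no string distinguishes them.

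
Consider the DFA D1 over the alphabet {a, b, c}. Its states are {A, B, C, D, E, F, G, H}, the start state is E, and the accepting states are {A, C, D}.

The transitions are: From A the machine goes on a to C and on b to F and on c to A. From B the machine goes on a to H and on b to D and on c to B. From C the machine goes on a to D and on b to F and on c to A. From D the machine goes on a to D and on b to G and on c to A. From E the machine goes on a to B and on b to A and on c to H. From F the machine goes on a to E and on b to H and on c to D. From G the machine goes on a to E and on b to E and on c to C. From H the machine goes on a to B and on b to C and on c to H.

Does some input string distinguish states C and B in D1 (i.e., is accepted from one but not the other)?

All states are reachable from the start state.
Start with accepting vs non-accepting: {A,C,D} | {B,E,F,G,H}.
Split {B,E,F,G,H} by δ(·,b) → {B,E,H} and {F,G}.
The partition is now stable with 3 blocks: {A,C,D} | {B,E,H} | {F,G}.
C and B end up in different blocks, so they are distinguishable. For instance, the string 'ε' is accepted from only C.

Yes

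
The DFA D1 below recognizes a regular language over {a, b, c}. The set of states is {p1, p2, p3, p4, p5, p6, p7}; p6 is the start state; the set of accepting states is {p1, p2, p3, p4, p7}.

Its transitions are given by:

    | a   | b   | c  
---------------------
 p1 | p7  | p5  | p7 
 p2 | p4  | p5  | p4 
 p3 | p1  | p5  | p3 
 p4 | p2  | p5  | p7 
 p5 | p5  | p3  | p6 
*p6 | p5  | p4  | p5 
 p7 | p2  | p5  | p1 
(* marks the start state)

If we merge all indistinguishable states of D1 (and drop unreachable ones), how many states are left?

2

Start with accepting vs non-accepting: {p1,p2,p3,p4,p7} | {p5,p6}.
Stable partition: {p1,p2,p3,p4,p7} | {p5,p6} — 2 equivalence classes.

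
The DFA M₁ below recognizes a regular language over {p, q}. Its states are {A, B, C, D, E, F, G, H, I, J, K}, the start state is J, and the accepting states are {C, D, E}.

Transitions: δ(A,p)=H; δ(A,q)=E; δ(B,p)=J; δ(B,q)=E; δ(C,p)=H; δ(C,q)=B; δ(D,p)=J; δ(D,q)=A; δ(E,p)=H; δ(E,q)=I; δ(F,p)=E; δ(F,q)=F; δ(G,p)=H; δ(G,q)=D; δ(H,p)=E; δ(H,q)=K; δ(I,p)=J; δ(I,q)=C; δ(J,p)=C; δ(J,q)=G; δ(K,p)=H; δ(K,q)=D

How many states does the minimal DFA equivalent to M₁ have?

First remove the unreachable states {F}; 10 states remain.
Start with accepting vs non-accepting: {C,D,E} | {A,B,G,H,I,J,K}.
On input p, block {A,B,G,H,I,J,K} splits into {A,B,G,I,K} and {H,J}.
The partition is now stable with 3 blocks: {C,D,E} | {A,B,G,I,K} | {H,J}.

3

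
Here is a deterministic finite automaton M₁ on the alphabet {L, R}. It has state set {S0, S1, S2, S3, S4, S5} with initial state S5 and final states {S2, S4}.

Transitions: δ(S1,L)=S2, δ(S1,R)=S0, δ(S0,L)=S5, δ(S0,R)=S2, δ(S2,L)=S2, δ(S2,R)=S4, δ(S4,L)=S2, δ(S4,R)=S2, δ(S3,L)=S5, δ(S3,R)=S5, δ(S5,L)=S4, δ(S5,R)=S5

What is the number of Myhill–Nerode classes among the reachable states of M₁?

States {S0,S1,S3} cannot be reached from the start state, so discard them.
Start with accepting vs non-accepting: {S2,S4} | {S5}.
Stable partition: {S2,S4} | {S5} — 2 equivalence classes.

2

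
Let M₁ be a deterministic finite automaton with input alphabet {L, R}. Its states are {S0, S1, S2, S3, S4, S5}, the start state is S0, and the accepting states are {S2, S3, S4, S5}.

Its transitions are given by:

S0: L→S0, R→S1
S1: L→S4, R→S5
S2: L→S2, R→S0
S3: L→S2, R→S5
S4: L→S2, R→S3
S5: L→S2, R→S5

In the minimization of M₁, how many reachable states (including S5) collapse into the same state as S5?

All states are reachable from the start state.
Start with accepting vs non-accepting: {S2,S3,S4,S5} | {S0,S1}.
Split {S2,S3,S4,S5} by δ(·,R) → {S3,S4,S5} and {S2}.
On input L, block {S0,S1} splits into {S0} and {S1}.
The partition is now stable with 4 blocks: {S3,S4,S5} | {S0} | {S2} | {S1}.
The equivalence class containing S5 is {S3,S4,S5}, of size 3.

3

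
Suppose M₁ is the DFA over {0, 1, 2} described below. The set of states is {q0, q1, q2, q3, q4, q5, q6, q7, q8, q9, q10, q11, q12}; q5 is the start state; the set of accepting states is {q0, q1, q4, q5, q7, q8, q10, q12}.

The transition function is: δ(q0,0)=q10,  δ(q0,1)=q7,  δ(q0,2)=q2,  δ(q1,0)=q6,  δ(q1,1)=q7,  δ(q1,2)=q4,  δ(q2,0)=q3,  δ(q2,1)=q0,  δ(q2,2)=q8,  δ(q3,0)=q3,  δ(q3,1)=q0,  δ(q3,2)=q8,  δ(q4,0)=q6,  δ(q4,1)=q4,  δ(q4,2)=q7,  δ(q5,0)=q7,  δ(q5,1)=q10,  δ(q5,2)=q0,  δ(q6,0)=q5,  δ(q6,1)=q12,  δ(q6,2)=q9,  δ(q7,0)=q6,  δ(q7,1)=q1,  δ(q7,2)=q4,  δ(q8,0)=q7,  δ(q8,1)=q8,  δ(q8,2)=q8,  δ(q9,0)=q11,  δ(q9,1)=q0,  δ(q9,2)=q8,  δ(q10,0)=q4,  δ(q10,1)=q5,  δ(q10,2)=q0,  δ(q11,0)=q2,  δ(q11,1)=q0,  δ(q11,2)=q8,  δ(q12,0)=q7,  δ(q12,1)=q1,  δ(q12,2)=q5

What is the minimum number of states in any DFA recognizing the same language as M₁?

7

Every state is reachable, so we keep all 13.
Start with accepting vs non-accepting: {q0,q1,q4,q5,q7,q8,q10,q12} | {q2,q3,q6,q9,q11}.
Split {q0,q1,q4,q5,q7,q8,q10,q12} by δ(·,0) → {q0,q5,q8,q10,q12} and {q1,q4,q7}.
Refine {q0,q5,q8,q10,q12} on symbol 0: members go to different blocks, giving {q5,q8,q10,q12} and {q0}.
Refine {q5,q8,q10,q12} on symbol 1: members go to different blocks, giving {q5,q8,q10} and {q12}.
On input 2, block {q5,q8,q10} splits into {q5,q10} and {q8}.
On input 0, block {q2,q3,q6,q9,q11} splits into {q2,q3,q9,q11} and {q6}.
No further refinement is possible. Final partition (7 blocks): {q5,q10} | {q2,q3,q9,q11} | {q1,q4,q7} | {q0} | {q12} | {q8} | {q6}.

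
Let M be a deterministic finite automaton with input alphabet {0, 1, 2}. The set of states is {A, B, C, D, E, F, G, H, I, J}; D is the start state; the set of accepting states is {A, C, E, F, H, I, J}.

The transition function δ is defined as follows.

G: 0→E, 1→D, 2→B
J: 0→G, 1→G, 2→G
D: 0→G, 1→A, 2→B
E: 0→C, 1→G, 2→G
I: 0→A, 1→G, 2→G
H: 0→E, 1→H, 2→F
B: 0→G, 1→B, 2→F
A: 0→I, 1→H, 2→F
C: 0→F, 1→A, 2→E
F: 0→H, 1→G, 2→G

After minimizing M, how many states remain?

Reachable states from the start: {A,B,C,D,E,F,G,H,I}. Unreachable: {J} — drop them.
P0 = {A,C,E,F,H,I} | {B,D,G}.
Split {A,C,E,F,H,I} by δ(·,1) → {A,C,H} and {E,F,I}.
On input 0, block {B,D,G} splits into {B,D} and {G}.
On input 1, block {B,D} splits into {B} and {D}.
No further refinement is possible. Final partition (5 blocks): {A,C,H} | {B} | {E,F,I} | {G} | {D}.

5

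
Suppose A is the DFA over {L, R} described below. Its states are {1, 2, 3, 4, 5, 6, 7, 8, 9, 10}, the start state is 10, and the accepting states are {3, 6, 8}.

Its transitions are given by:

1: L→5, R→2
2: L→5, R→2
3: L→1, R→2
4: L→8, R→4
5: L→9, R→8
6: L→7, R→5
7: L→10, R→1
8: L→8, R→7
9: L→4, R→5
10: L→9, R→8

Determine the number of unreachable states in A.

2

BFS from 10 reaches {1, 2, 4, 5, 7, 8, 9, 10}; the 2 state(s) 3, 6 are never visited.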